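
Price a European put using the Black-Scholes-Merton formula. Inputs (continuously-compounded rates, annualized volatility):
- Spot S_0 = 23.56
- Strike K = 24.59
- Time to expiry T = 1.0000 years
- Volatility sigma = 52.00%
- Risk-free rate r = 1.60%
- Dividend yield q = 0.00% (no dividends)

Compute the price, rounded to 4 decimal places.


d1 = (ln(S/K) + (r - q + 0.5*sigma^2) * T) / (sigma * sqrt(T)) = 0.20848174
d2 = d1 - sigma * sqrt(T) = -0.31151826
exp(-rT) = 0.98412732; exp(-qT) = 1.00000000
P = K * exp(-rT) * N(-d2) - S_0 * exp(-qT) * N(-d1)
N(-d1) = 0.41742642; N(-d2) = 0.62229667
P = 24.5900 * 0.98412732 * 0.62229667 - 23.5600 * 1.00000000 * 0.41742642 = 5.2248

Answer: Price = 5.2248


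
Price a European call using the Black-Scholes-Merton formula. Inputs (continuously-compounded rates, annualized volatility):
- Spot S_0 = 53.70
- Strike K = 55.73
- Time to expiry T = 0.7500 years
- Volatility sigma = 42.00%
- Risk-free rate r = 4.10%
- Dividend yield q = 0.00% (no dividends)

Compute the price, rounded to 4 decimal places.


Answer: Price = 7.6042

Derivation:
d1 = (ln(S/K) + (r - q + 0.5*sigma^2) * T) / (sigma * sqrt(T)) = 0.16439197
d2 = d1 - sigma * sqrt(T) = -0.19933870
exp(-rT) = 0.96971797; exp(-qT) = 1.00000000
C = S_0 * exp(-qT) * N(d1) - K * exp(-rT) * N(d2)
N(d1) = 0.56528871; N(d2) = 0.42099890
C = 53.7000 * 1.00000000 * 0.56528871 - 55.7300 * 0.96971797 * 0.42099890 = 7.6042


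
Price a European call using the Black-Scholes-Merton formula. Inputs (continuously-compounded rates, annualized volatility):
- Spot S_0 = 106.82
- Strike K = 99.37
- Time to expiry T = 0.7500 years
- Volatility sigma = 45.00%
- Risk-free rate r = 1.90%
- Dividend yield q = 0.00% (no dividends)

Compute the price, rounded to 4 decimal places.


Answer: Price = 20.6302

Derivation:
d1 = (ln(S/K) + (r - q + 0.5*sigma^2) * T) / (sigma * sqrt(T)) = 0.41693008
d2 = d1 - sigma * sqrt(T) = 0.02721865
exp(-rT) = 0.98585105; exp(-qT) = 1.00000000
C = S_0 * exp(-qT) * N(d1) - K * exp(-rT) * N(d2)
N(d1) = 0.66163522; N(d2) = 0.51085733
C = 106.8200 * 1.00000000 * 0.66163522 - 99.3700 * 0.98585105 * 0.51085733 = 20.6302


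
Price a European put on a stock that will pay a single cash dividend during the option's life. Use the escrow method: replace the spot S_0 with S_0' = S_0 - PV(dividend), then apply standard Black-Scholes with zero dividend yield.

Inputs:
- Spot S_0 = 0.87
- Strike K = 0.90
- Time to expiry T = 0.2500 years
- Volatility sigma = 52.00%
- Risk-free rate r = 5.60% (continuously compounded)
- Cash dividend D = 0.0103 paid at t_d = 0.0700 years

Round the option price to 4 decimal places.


Answer: Price = 0.1049

Derivation:
PV(D) = D * exp(-r * t_d) = 0.0103 * 0.99608767 = 0.01025970
S_0' = S_0 - PV(D) = 0.8700 - 0.01025970 = 0.85974030
d1 = (ln(S_0'/K) + (r + sigma^2/2)*T) / (sigma*sqrt(T)) = 0.00782923
d2 = d1 - sigma*sqrt(T) = -0.25217077
exp(-rT) = 0.98609754
N(-d1) = 0.49687662; N(-d2) = 0.59954546
P = K * exp(-rT) * N(-d2) - S_0' * N(-d1) = 0.9000 * 0.98609754 * 0.59954546 - 0.85974030 * 0.49687662 = 0.1049


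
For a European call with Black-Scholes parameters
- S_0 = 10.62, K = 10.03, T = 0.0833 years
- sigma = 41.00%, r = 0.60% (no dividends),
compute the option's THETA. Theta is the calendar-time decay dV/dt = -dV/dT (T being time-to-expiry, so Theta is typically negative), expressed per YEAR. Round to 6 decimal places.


d1 = 0.5464199083; d2 = 0.4280867769
phi(d1) = 0.3436175919; exp(-qT) = 1.0000000000; exp(-rT) = 0.9995003249
Theta = -S*exp(-qT)*phi(d1)*sigma/(2*sqrt(T)) - r*K*exp(-rT)*N(d2) + q*S*exp(-qT)*N(d1)
N(d1) = 0.7076113358; N(d2) = 0.6657060282; sqrt(T) = 0.2886173938
Term 1 = -10.6200 * 1.0000000000 * 0.3436175919 * 0.4100 / (2 * 0.2886173938) = -2.5919777373
Term 2 = -0.0060 * 10.0300 * 0.9995003249 * 0.6657060282 = -0.0400421707
Term 3 = 0 (no dividend yield, q = 0)
Theta = -2.5919777373 + (-0.0400421707) + (0.0000000000) = -2.632020

Answer: Theta = -2.632020


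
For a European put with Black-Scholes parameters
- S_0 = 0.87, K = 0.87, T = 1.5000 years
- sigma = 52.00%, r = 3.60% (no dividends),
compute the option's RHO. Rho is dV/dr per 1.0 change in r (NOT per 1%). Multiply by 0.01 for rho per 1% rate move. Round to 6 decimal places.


Answer: Rho = -0.732405

Derivation:
d1 = 0.4032236961; d2 = -0.2336436370
phi(d1) = 0.3677936588; exp(-qT) = 1.0000000000; exp(-rT) = 0.9474321065
N(-d2) = 0.5923691761
Rho = -K*T*exp(-rT)*N(-d2) = -0.8700 * 1.5000 * 0.9474321065 * 0.5923691761 = -0.732405


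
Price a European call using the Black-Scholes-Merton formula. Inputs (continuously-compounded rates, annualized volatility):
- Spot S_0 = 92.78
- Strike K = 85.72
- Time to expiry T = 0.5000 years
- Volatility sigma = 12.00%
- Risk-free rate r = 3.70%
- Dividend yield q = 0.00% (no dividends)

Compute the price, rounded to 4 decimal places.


d1 = (ln(S/K) + (r - q + 0.5*sigma^2) * T) / (sigma * sqrt(T)) = 1.19318293
d2 = d1 - sigma * sqrt(T) = 1.10833011
exp(-rT) = 0.98167007; exp(-qT) = 1.00000000
C = S_0 * exp(-qT) * N(d1) - K * exp(-rT) * N(d2)
N(d1) = 0.88360113; N(d2) = 0.86614036
C = 92.7800 * 1.00000000 * 0.88360113 - 85.7200 * 0.98167007 * 0.86614036 = 9.0959

Answer: Price = 9.0959


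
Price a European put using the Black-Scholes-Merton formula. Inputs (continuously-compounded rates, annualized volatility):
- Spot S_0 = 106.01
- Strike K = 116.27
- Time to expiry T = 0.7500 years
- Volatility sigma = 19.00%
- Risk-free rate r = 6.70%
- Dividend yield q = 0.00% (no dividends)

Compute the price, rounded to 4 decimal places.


d1 = (ln(S/K) + (r - q + 0.5*sigma^2) * T) / (sigma * sqrt(T)) = -0.17377723
d2 = d1 - sigma * sqrt(T) = -0.33832205
exp(-rT) = 0.95099165; exp(-qT) = 1.00000000
P = K * exp(-rT) * N(-d2) - S_0 * exp(-qT) * N(-d1)
N(-d1) = 0.56897973; N(-d2) = 0.63243975
P = 116.2700 * 0.95099165 * 0.63243975 - 106.0100 * 1.00000000 * 0.56897973 = 9.6125

Answer: Price = 9.6125


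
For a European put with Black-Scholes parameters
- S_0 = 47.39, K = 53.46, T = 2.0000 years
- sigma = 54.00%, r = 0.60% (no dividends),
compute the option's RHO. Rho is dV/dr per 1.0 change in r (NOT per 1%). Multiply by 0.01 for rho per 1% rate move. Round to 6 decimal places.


Answer: Rho = -73.934438

Derivation:
d1 = 0.2397321474; d2 = -0.5239431763
phi(d1) = 0.3876415198; exp(-qT) = 1.0000000000; exp(-rT) = 0.9880717129
N(-d2) = 0.6998409684
Rho = -K*T*exp(-rT)*N(-d2) = -53.4600 * 2.0000 * 0.9880717129 * 0.6998409684 = -73.934438


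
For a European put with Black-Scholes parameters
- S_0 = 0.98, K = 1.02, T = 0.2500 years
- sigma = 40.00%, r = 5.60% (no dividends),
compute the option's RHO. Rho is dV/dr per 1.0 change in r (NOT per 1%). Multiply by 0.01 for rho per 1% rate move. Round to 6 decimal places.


d1 = -0.0300266731; d2 = -0.2300266731
phi(d1) = 0.3987624775; exp(-qT) = 1.0000000000; exp(-rT) = 0.9860975443
N(-d2) = 0.5909644784
Rho = -K*T*exp(-rT)*N(-d2) = -1.0200 * 0.2500 * 0.9860975443 * 0.5909644784 = -0.148601

Answer: Rho = -0.148601


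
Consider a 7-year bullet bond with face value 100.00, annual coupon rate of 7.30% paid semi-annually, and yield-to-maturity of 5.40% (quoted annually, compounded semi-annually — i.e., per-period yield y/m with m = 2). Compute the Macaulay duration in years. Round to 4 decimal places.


Answer: Macaulay duration = 5.6853 years

Derivation:
Coupon per period c = face * coupon_rate / m = 3.650000
Periods per year m = 2; per-period yield y/m = 0.027000
Number of cashflows N = 14
Cashflows (t years, CF_t, discount factor 1/(1+y/m)^(m*t), PV):
  t = 0.5000: CF_t = 3.650000, DF = 0.973710, PV = 3.554041
  t = 1.0000: CF_t = 3.650000, DF = 0.948111, PV = 3.460605
  t = 1.5000: CF_t = 3.650000, DF = 0.923185, PV = 3.369625
  t = 2.0000: CF_t = 3.650000, DF = 0.898914, PV = 3.281037
  t = 2.5000: CF_t = 3.650000, DF = 0.875282, PV = 3.194778
  t = 3.0000: CF_t = 3.650000, DF = 0.852270, PV = 3.110786
  t = 3.5000: CF_t = 3.650000, DF = 0.829864, PV = 3.029003
  t = 4.0000: CF_t = 3.650000, DF = 0.808047, PV = 2.949370
  t = 4.5000: CF_t = 3.650000, DF = 0.786803, PV = 2.871831
  t = 5.0000: CF_t = 3.650000, DF = 0.766118, PV = 2.796330
  t = 5.5000: CF_t = 3.650000, DF = 0.745976, PV = 2.722814
  t = 6.0000: CF_t = 3.650000, DF = 0.726365, PV = 2.651231
  t = 6.5000: CF_t = 3.650000, DF = 0.707268, PV = 2.581530
  t = 7.0000: CF_t = 103.650000, DF = 0.688674, PV = 71.381077
Price P = sum_t PV_t = 110.954057
Macaulay numerator sum_t t * PV_t:
  t * PV_t at t = 0.5000: 1.777020
  t * PV_t at t = 1.0000: 3.460605
  t * PV_t at t = 1.5000: 5.054437
  t * PV_t at t = 2.0000: 6.562073
  t * PV_t at t = 2.5000: 7.986944
  t * PV_t at t = 3.0000: 9.332359
  t * PV_t at t = 3.5000: 10.601512
  t * PV_t at t = 4.0000: 11.797482
  t * PV_t at t = 4.5000: 12.923239
  t * PV_t at t = 5.0000: 13.981650
  t * PV_t at t = 5.5000: 14.975477
  t * PV_t at t = 6.0000: 15.907385
  t * PV_t at t = 6.5000: 16.779942
  t * PV_t at t = 7.0000: 499.667539
Macaulay duration D = (sum_t t * PV_t) / P = 630.807665 / 110.954057 = 5.685305


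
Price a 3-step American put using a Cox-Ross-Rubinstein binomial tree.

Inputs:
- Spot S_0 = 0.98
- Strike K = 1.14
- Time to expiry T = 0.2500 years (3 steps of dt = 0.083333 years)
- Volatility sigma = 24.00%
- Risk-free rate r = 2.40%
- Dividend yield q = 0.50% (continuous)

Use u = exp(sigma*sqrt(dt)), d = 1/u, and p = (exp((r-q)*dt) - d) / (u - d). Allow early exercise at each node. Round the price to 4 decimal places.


dt = T/N = 0.083333
u = exp(sigma*sqrt(dt)) = 1.071738; d = 1/u = 0.933063
p = (exp((r-q)*dt) - d) / (u - d) = 0.494113
Discount per step: exp(-r*dt) = 0.998002
Stock lattice S(k, i) with i counting down-moves:
  k=0: S(0,0) = 0.9800
  k=1: S(1,0) = 1.0503; S(1,1) = 0.9144
  k=2: S(2,0) = 1.1257; S(2,1) = 0.9800; S(2,2) = 0.8532
  k=3: S(3,0) = 1.2064; S(3,1) = 1.0503; S(3,2) = 0.9144; S(3,3) = 0.7961
Terminal payoffs V(N, i) = max(K - S_T, 0):
  V(3,0) = 0.000000; V(3,1) = 0.089696; V(3,2) = 0.225598; V(3,3) = 0.343915
Backward induction: V(k, i) = exp(-r*dt) * [p * V(k+1, i) + (1-p) * V(k+1, i+1)]; then take max(V_cont, immediate exercise) for American.
  V(2,0) = exp(-r*dt) * [p*0.000000 + (1-p)*0.089696] = 0.045286; exercise = 0.014349; V(2,0) = max -> 0.045286
  V(2,1) = exp(-r*dt) * [p*0.089696 + (1-p)*0.225598] = 0.158131; exercise = 0.160000; V(2,1) = max -> 0.160000
  V(2,2) = exp(-r*dt) * [p*0.225598 + (1-p)*0.343915] = 0.284882; exercise = 0.286805; V(2,2) = max -> 0.286805
  V(1,0) = exp(-r*dt) * [p*0.045286 + (1-p)*0.160000] = 0.103112; exercise = 0.089696; V(1,0) = max -> 0.103112
  V(1,1) = exp(-r*dt) * [p*0.160000 + (1-p)*0.286805] = 0.223701; exercise = 0.225598; V(1,1) = max -> 0.225598
  V(0,0) = exp(-r*dt) * [p*0.103112 + (1-p)*0.225598] = 0.164746; exercise = 0.160000; V(0,0) = max -> 0.164746

Answer: Price = V(0,0) = 0.1647


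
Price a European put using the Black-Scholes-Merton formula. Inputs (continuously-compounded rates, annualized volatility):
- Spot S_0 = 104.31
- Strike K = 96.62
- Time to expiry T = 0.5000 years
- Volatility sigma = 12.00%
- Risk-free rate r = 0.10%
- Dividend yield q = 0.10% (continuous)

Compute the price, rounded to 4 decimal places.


d1 = (ln(S/K) + (r - q + 0.5*sigma^2) * T) / (sigma * sqrt(T)) = 0.94494775
d2 = d1 - sigma * sqrt(T) = 0.86009494
exp(-rT) = 0.99950012; exp(-qT) = 0.99950012
P = K * exp(-rT) * N(-d2) - S_0 * exp(-qT) * N(-d1)
N(-d1) = 0.17234278; N(-d2) = 0.19486836
P = 96.6200 * 0.99950012 * 0.19486836 - 104.3100 * 0.99950012 * 0.17234278 = 0.8507

Answer: Price = 0.8507


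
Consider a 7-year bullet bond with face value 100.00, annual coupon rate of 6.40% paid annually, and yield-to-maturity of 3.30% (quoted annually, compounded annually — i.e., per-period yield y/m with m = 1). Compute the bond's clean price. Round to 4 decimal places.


Answer: Price = 119.0974

Derivation:
Coupon per period c = face * coupon_rate / m = 6.400000
Periods per year m = 1; per-period yield y/m = 0.033000
Number of cashflows N = 7
Cashflows (t years, CF_t, discount factor 1/(1+y/m)^(m*t), PV):
  t = 1.0000: CF_t = 6.400000, DF = 0.968054, PV = 6.195547
  t = 2.0000: CF_t = 6.400000, DF = 0.937129, PV = 5.997625
  t = 3.0000: CF_t = 6.400000, DF = 0.907192, PV = 5.806026
  t = 4.0000: CF_t = 6.400000, DF = 0.878211, PV = 5.620548
  t = 5.0000: CF_t = 6.400000, DF = 0.850156, PV = 5.440995
  t = 6.0000: CF_t = 6.400000, DF = 0.822997, PV = 5.267179
  t = 7.0000: CF_t = 106.400000, DF = 0.796705, PV = 84.769452
Price P = sum_t PV_t = 119.097373


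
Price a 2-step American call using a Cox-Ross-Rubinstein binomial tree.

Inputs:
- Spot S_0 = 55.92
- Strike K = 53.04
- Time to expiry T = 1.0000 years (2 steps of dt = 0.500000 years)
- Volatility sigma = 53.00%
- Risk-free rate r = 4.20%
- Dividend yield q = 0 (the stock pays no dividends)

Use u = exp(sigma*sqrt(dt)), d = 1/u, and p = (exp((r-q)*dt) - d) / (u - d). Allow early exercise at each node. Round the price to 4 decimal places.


dt = T/N = 0.500000
u = exp(sigma*sqrt(dt)) = 1.454652; d = 1/u = 0.687450
p = (exp((r-q)*dt) - d) / (u - d) = 0.435051
Discount per step: exp(-r*dt) = 0.979219
Stock lattice S(k, i) with i counting down-moves:
  k=0: S(0,0) = 55.9200
  k=1: S(1,0) = 81.3441; S(1,1) = 38.4422
  k=2: S(2,0) = 118.3274; S(2,1) = 55.9200; S(2,2) = 26.4271
Terminal payoffs V(N, i) = max(S_T - K, 0):
  V(2,0) = 65.287391; V(2,1) = 2.880000; V(2,2) = 0.000000
Backward induction: V(k, i) = exp(-r*dt) * [p * V(k+1, i) + (1-p) * V(k+1, i+1)]; then take max(V_cont, immediate exercise) for American.
  V(1,0) = exp(-r*dt) * [p*65.287391 + (1-p)*2.880000] = 29.406358; exercise = 28.304131; V(1,0) = max -> 29.406358
  V(1,1) = exp(-r*dt) * [p*2.880000 + (1-p)*0.000000] = 1.226910; exercise = 0.000000; V(1,1) = max -> 1.226910
  V(0,0) = exp(-r*dt) * [p*29.406358 + (1-p)*1.226910] = 13.206156; exercise = 2.880000; V(0,0) = max -> 13.206156

Answer: Price = V(0,0) = 13.2062


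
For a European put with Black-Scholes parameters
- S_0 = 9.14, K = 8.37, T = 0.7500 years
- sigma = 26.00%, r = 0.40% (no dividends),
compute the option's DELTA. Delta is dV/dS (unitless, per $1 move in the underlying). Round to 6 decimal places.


d1 = 0.5167573627; d2 = 0.2915907577
phi(d1) = 0.3490787913; exp(-qT) = 1.0000000000; exp(-rT) = 0.9970044955
N(-d1) = 0.3026627736
Delta = -exp(-qT) * N(-d1) = -1.0000000000 * 0.3026627736 = -0.302663

Answer: Delta = -0.302663


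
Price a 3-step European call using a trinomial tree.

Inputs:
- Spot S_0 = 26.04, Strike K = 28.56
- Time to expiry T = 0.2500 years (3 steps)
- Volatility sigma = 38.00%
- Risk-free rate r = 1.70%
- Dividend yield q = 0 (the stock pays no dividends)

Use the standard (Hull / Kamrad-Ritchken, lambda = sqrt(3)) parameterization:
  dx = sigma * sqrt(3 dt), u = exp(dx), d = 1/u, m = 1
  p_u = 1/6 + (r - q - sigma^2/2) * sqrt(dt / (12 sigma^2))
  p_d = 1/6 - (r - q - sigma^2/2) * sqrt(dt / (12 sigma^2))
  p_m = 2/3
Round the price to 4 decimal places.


dt = T/N = 0.083333; dx = sigma*sqrt(3*dt) = 0.190000
u = exp(dx) = 1.209250; d = 1/u = 0.826959
p_u = 0.154561, p_m = 0.666667, p_d = 0.178772
Discount per step: exp(-r*dt) = 0.998584
Stock lattice S(k, j) with j the centered position index:
  k=0: S(0,+0) = 26.0400
  k=1: S(1,-1) = 21.5340; S(1,+0) = 26.0400; S(1,+1) = 31.4889
  k=2: S(2,-2) = 17.8078; S(2,-1) = 21.5340; S(2,+0) = 26.0400; S(2,+1) = 31.4889; S(2,+2) = 38.0779
  k=3: S(3,-3) = 14.7263; S(3,-2) = 17.8078; S(3,-1) = 21.5340; S(3,+0) = 26.0400; S(3,+1) = 31.4889; S(3,+2) = 38.0779; S(3,+3) = 46.0457
Terminal payoffs V(N, j) = max(S_T - K, 0):
  V(3,-3) = 0.000000; V(3,-2) = 0.000000; V(3,-1) = 0.000000; V(3,+0) = 0.000000; V(3,+1) = 2.928860; V(3,+2) = 9.517891; V(3,+3) = 17.485674
Backward induction: V(k, j) = exp(-r*dt) * [p_u * V(k+1, j+1) + p_m * V(k+1, j) + p_d * V(k+1, j-1)]
  V(2,-2) = exp(-r*dt) * [p_u*0.000000 + p_m*0.000000 + p_d*0.000000] = 0.000000
  V(2,-1) = exp(-r*dt) * [p_u*0.000000 + p_m*0.000000 + p_d*0.000000] = 0.000000
  V(2,+0) = exp(-r*dt) * [p_u*2.928860 + p_m*0.000000 + p_d*0.000000] = 0.452048
  V(2,+1) = exp(-r*dt) * [p_u*9.517891 + p_m*2.928860 + p_d*0.000000] = 3.418825
  V(2,+2) = exp(-r*dt) * [p_u*17.485674 + p_m*9.517891 + p_d*2.928860] = 9.557919
  V(1,-1) = exp(-r*dt) * [p_u*0.452048 + p_m*0.000000 + p_d*0.000000] = 0.069770
  V(1,+0) = exp(-r*dt) * [p_u*3.418825 + p_m*0.452048 + p_d*0.000000] = 0.828609
  V(1,+1) = exp(-r*dt) * [p_u*9.557919 + p_m*3.418825 + p_d*0.452048] = 3.831883
  V(0,+0) = exp(-r*dt) * [p_u*3.831883 + p_m*0.828609 + p_d*0.069770] = 1.155502

Answer: Price = V(0,0) = 1.1555


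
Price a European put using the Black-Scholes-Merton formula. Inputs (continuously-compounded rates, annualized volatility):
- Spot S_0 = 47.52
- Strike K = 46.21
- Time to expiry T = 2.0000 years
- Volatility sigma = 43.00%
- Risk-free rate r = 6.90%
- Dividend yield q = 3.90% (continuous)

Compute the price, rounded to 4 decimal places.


d1 = (ln(S/K) + (r - q + 0.5*sigma^2) * T) / (sigma * sqrt(T)) = 0.44869124
d2 = d1 - sigma * sqrt(T) = -0.15942059
exp(-rT) = 0.87109869; exp(-qT) = 0.92496443
P = K * exp(-rT) * N(-d2) - S_0 * exp(-qT) * N(-d1)
N(-d1) = 0.32682720; N(-d2) = 0.56333124
P = 46.2100 * 0.87109869 * 0.56333124 - 47.5200 * 0.92496443 * 0.32682720 = 8.3106

Answer: Price = 8.3106


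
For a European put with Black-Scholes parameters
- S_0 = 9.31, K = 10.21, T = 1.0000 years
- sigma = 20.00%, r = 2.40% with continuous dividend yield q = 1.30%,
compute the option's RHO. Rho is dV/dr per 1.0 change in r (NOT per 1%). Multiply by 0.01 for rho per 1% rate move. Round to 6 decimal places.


Answer: Rho = -6.914811

Derivation:
d1 = -0.3063927044; d2 = -0.5063927044
phi(d1) = 0.3806493085; exp(-qT) = 0.9870841350; exp(-rT) = 0.9762857098
N(-d2) = 0.6937095025
Rho = -K*T*exp(-rT)*N(-d2) = -10.2100 * 1.0000 * 0.9762857098 * 0.6937095025 = -6.914811


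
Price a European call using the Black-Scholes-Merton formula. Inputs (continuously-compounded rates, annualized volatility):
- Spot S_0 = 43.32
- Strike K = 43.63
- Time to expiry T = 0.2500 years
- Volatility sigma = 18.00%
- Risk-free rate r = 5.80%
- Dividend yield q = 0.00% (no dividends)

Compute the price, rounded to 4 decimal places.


d1 = (ln(S/K) + (r - q + 0.5*sigma^2) * T) / (sigma * sqrt(T)) = 0.12688261
d2 = d1 - sigma * sqrt(T) = 0.03688261
exp(-rT) = 0.98560462; exp(-qT) = 1.00000000
C = S_0 * exp(-qT) * N(d1) - K * exp(-rT) * N(d2)
N(d1) = 0.55048335; N(d2) = 0.51471070
C = 43.3200 * 1.00000000 * 0.55048335 - 43.6300 * 0.98560462 * 0.51471070 = 1.7134

Answer: Price = 1.7134


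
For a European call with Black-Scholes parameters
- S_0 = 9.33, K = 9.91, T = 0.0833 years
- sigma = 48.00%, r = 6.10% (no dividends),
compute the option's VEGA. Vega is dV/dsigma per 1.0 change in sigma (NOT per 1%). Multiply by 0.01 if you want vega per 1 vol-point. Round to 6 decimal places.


d1 = -0.3293855642; d2 = -0.4679219132
phi(d1) = 0.3778772173; exp(-qT) = 1.0000000000; exp(-rT) = 0.9949315880
Vega = S * exp(-qT) * phi(d1) * sqrt(T) = 9.3300 * 1.0000000000 * 0.3778772173 * 0.2886173938 = 1.017548

Answer: Vega = 1.017548


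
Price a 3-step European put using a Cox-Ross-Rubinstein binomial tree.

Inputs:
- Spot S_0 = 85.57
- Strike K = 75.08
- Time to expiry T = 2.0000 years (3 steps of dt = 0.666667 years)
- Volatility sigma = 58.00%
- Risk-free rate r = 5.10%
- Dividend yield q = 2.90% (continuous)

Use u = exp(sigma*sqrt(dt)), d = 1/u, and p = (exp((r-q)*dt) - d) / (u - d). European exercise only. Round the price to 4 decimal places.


Answer: Price = V(0,0) = 19.1853

Derivation:
dt = T/N = 0.666667
u = exp(sigma*sqrt(dt)) = 1.605713; d = 1/u = 0.622776
p = (exp((r-q)*dt) - d) / (u - d) = 0.398803
Discount per step: exp(-r*dt) = 0.966572
Stock lattice S(k, i) with i counting down-moves:
  k=0: S(0,0) = 85.5700
  k=1: S(1,0) = 137.4009; S(1,1) = 53.2910
  k=2: S(2,0) = 220.6264; S(2,1) = 85.5700; S(2,2) = 33.1883
  k=3: S(3,0) = 354.2627; S(3,1) = 137.4009; S(3,2) = 53.2910; S(3,3) = 20.6689
Terminal payoffs V(N, i) = max(K - S_T, 0):
  V(3,0) = 0.000000; V(3,1) = 0.000000; V(3,2) = 21.789039; V(3,3) = 54.411089
Backward induction: V(k, i) = exp(-r*dt) * [p * V(k+1, i) + (1-p) * V(k+1, i+1)].
  V(2,0) = exp(-r*dt) * [p*0.000000 + (1-p)*0.000000] = 0.000000
  V(2,1) = exp(-r*dt) * [p*0.000000 + (1-p)*21.789039] = 12.661601
  V(2,2) = exp(-r*dt) * [p*21.789039 + (1-p)*54.411089] = 40.017323
  V(1,0) = exp(-r*dt) * [p*0.000000 + (1-p)*12.661601] = 7.357651
  V(1,1) = exp(-r*dt) * [p*12.661601 + (1-p)*40.017323] = 28.134742
  V(0,0) = exp(-r*dt) * [p*7.357651 + (1-p)*28.134742] = 19.185255


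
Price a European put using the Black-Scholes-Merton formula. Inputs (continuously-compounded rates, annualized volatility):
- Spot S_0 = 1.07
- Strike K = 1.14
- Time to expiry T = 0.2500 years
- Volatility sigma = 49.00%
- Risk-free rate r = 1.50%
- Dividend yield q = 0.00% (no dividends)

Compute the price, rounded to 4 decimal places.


Answer: Price = 0.1435

Derivation:
d1 = (ln(S/K) + (r - q + 0.5*sigma^2) * T) / (sigma * sqrt(T)) = -0.12084536
d2 = d1 - sigma * sqrt(T) = -0.36584536
exp(-rT) = 0.99625702; exp(-qT) = 1.00000000
P = K * exp(-rT) * N(-d2) - S_0 * exp(-qT) * N(-d1)
N(-d1) = 0.54809324; N(-d2) = 0.64275977
P = 1.1400 * 0.99625702 * 0.64275977 - 1.0700 * 1.00000000 * 0.54809324 = 0.1435


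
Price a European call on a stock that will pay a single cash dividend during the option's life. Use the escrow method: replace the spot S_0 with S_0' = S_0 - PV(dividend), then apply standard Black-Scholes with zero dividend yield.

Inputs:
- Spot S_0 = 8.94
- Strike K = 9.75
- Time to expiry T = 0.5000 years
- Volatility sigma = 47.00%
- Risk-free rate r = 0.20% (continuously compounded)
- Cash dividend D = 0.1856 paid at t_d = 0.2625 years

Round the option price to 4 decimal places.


Answer: Price = 0.7893

Derivation:
PV(D) = D * exp(-r * t_d) = 0.1856 * 0.99947514 = 0.18550259
S_0' = S_0 - PV(D) = 8.9400 - 0.18550259 = 8.75449741
d1 = (ln(S_0'/K) + (r + sigma^2/2)*T) / (sigma*sqrt(T)) = -0.15488565
d2 = d1 - sigma*sqrt(T) = -0.48722584
exp(-rT) = 0.99900050
N(d1) = 0.43845573; N(d2) = 0.31304915
C = S_0' * N(d1) - K * exp(-rT) * N(d2) = 8.75449741 * 0.43845573 - 9.7500 * 0.99900050 * 0.31304915 = 0.7893


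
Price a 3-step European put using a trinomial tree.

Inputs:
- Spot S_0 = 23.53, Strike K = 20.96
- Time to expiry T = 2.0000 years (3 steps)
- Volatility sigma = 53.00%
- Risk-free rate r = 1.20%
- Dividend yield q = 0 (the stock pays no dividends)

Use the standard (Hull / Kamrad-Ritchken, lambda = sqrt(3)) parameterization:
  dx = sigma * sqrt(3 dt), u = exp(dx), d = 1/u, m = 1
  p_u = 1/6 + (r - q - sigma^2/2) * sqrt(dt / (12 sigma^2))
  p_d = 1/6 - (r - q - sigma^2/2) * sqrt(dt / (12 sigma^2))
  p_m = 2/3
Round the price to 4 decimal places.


Answer: Price = V(0,0) = 4.7626

Derivation:
dt = T/N = 0.666667; dx = sigma*sqrt(3*dt) = 0.749533
u = exp(dx) = 2.116012; d = 1/u = 0.472587
p_u = 0.109542, p_m = 0.666667, p_d = 0.223791
Discount per step: exp(-r*dt) = 0.992032
Stock lattice S(k, j) with j the centered position index:
  k=0: S(0,+0) = 23.5300
  k=1: S(1,-1) = 11.1200; S(1,+0) = 23.5300; S(1,+1) = 49.7898
  k=2: S(2,-2) = 5.2552; S(2,-1) = 11.1200; S(2,+0) = 23.5300; S(2,+1) = 49.7898; S(2,+2) = 105.3557
  k=3: S(3,-3) = 2.4835; S(3,-2) = 5.2552; S(3,-1) = 11.1200; S(3,+0) = 23.5300; S(3,+1) = 49.7898; S(3,+2) = 105.3557; S(3,+3) = 222.9340
Terminal payoffs V(N, j) = max(K - S_T, 0):
  V(3,-3) = 18.476481; V(3,-2) = 15.704843; V(3,-1) = 9.840025; V(3,+0) = 0.000000; V(3,+1) = 0.000000; V(3,+2) = 0.000000; V(3,+3) = 0.000000
Backward induction: V(k, j) = exp(-r*dt) * [p_u * V(k+1, j+1) + p_m * V(k+1, j) + p_d * V(k+1, j-1)]
  V(2,-2) = exp(-r*dt) * [p_u*9.840025 + p_m*15.704843 + p_d*18.476481] = 15.557705
  V(2,-1) = exp(-r*dt) * [p_u*0.000000 + p_m*9.840025 + p_d*15.704843] = 9.994346
  V(2,+0) = exp(-r*dt) * [p_u*0.000000 + p_m*0.000000 + p_d*9.840025] = 2.184564
  V(2,+1) = exp(-r*dt) * [p_u*0.000000 + p_m*0.000000 + p_d*0.000000] = 0.000000
  V(2,+2) = exp(-r*dt) * [p_u*0.000000 + p_m*0.000000 + p_d*0.000000] = 0.000000
  V(1,-1) = exp(-r*dt) * [p_u*2.184564 + p_m*9.994346 + p_d*15.557705] = 10.301136
  V(1,+0) = exp(-r*dt) * [p_u*0.000000 + p_m*2.184564 + p_d*9.994346] = 3.663595
  V(1,+1) = exp(-r*dt) * [p_u*0.000000 + p_m*0.000000 + p_d*2.184564] = 0.484990
  V(0,+0) = exp(-r*dt) * [p_u*0.484990 + p_m*3.663595 + p_d*10.301136] = 4.762573


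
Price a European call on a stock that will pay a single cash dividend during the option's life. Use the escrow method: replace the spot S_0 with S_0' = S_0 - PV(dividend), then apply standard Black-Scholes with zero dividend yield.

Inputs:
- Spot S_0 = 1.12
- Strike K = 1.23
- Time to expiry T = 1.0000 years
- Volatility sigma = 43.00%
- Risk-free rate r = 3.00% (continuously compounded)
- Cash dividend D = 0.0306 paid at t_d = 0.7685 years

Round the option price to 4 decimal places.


Answer: Price = 0.1469

Derivation:
PV(D) = D * exp(-r * t_d) = 0.0306 * 0.97720874 = 0.02990259
S_0' = S_0 - PV(D) = 1.1200 - 0.02990259 = 1.09009741
d1 = (ln(S_0'/K) + (r + sigma^2/2)*T) / (sigma*sqrt(T)) = 0.00396021
d2 = d1 - sigma*sqrt(T) = -0.42603979
exp(-rT) = 0.97044553
N(d1) = 0.50157989; N(d2) = 0.33503943
C = S_0' * N(d1) - K * exp(-rT) * N(d2) = 1.09009741 * 0.50157989 - 1.2300 * 0.97044553 * 0.33503943 = 0.1469


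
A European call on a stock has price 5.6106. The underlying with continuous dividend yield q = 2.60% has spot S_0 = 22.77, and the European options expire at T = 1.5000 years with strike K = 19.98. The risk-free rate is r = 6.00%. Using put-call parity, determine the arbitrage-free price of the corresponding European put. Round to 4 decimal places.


Put-call parity: C - P = S_0 * exp(-qT) - K * exp(-rT).
S_0 * exp(-qT) = 22.7700 * 0.96175071 = 21.89906365
K * exp(-rT) = 19.9800 * 0.91393119 = 18.26034508
P = C - S*exp(-qT) + K*exp(-rT)
P = 5.6106 - 21.89906365 + 18.26034508 = 1.9719

Answer: Put price = 1.9719


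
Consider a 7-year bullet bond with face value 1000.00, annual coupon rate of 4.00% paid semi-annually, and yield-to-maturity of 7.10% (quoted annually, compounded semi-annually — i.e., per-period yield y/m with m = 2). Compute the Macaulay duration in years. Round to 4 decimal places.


Answer: Macaulay duration = 6.0750 years

Derivation:
Coupon per period c = face * coupon_rate / m = 20.000000
Periods per year m = 2; per-period yield y/m = 0.035500
Number of cashflows N = 14
Cashflows (t years, CF_t, discount factor 1/(1+y/m)^(m*t), PV):
  t = 0.5000: CF_t = 20.000000, DF = 0.965717, PV = 19.314341
  t = 1.0000: CF_t = 20.000000, DF = 0.932609, PV = 18.652188
  t = 1.5000: CF_t = 20.000000, DF = 0.900637, PV = 18.012736
  t = 2.0000: CF_t = 20.000000, DF = 0.869760, PV = 17.395206
  t = 2.5000: CF_t = 20.000000, DF = 0.839942, PV = 16.798847
  t = 3.0000: CF_t = 20.000000, DF = 0.811147, PV = 16.222933
  t = 3.5000: CF_t = 20.000000, DF = 0.783338, PV = 15.666763
  t = 4.0000: CF_t = 20.000000, DF = 0.756483, PV = 15.129660
  t = 4.5000: CF_t = 20.000000, DF = 0.730549, PV = 14.610971
  t = 5.0000: CF_t = 20.000000, DF = 0.705503, PV = 14.110063
  t = 5.5000: CF_t = 20.000000, DF = 0.681316, PV = 13.626329
  t = 6.0000: CF_t = 20.000000, DF = 0.657959, PV = 13.159178
  t = 6.5000: CF_t = 20.000000, DF = 0.635402, PV = 12.708042
  t = 7.0000: CF_t = 1020.000000, DF = 0.613619, PV = 625.891029
Price P = sum_t PV_t = 831.298286
Macaulay numerator sum_t t * PV_t:
  t * PV_t at t = 0.5000: 9.657170
  t * PV_t at t = 1.0000: 18.652188
  t * PV_t at t = 1.5000: 27.019104
  t * PV_t at t = 2.0000: 34.790413
  t * PV_t at t = 2.5000: 41.997118
  t * PV_t at t = 3.0000: 48.668799
  t * PV_t at t = 3.5000: 54.833670
  t * PV_t at t = 4.0000: 60.518640
  t * PV_t at t = 4.5000: 65.749368
  t * PV_t at t = 5.0000: 70.550317
  t * PV_t at t = 5.5000: 74.944808
  t * PV_t at t = 6.0000: 78.955067
  t * PV_t at t = 6.5000: 82.602275
  t * PV_t at t = 7.0000: 4381.237201
Macaulay duration D = (sum_t t * PV_t) / P = 5050.176138 / 831.298286 = 6.075047


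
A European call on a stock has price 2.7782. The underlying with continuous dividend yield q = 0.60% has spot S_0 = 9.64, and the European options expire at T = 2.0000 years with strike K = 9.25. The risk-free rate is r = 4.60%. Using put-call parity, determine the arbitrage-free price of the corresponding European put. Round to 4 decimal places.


Put-call parity: C - P = S_0 * exp(-qT) - K * exp(-rT).
S_0 * exp(-qT) = 9.6400 * 0.98807171 = 9.52501131
K * exp(-rT) = 9.2500 * 0.91210515 = 8.43697263
P = C - S*exp(-qT) + K*exp(-rT)
P = 2.7782 - 9.52501131 + 8.43697263 = 1.6902

Answer: Put price = 1.6902


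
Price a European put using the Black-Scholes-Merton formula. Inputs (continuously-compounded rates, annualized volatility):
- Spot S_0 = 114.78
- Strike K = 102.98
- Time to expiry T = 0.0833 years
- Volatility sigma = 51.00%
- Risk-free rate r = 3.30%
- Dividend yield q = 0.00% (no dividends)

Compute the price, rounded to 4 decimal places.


d1 = (ln(S/K) + (r - q + 0.5*sigma^2) * T) / (sigma * sqrt(T)) = 0.82927158
d2 = d1 - sigma * sqrt(T) = 0.68207671
exp(-rT) = 0.99725487; exp(-qT) = 1.00000000
P = K * exp(-rT) * N(-d2) - S_0 * exp(-qT) * N(-d1)
N(-d1) = 0.20347537; N(-d2) = 0.24759522
P = 102.9800 * 0.99725487 * 0.24759522 - 114.7800 * 1.00000000 * 0.20347537 = 2.0725

Answer: Price = 2.0725


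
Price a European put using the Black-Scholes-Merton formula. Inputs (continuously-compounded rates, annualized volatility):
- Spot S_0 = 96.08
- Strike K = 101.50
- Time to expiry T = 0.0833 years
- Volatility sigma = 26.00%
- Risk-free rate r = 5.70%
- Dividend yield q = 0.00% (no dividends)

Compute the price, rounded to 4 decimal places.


d1 = (ln(S/K) + (r - q + 0.5*sigma^2) * T) / (sigma * sqrt(T)) = -0.63051241
d2 = d1 - sigma * sqrt(T) = -0.70555293
exp(-rT) = 0.99526315; exp(-qT) = 1.00000000
P = K * exp(-rT) * N(-d2) - S_0 * exp(-qT) * N(-d1)
N(-d1) = 0.73582031; N(-d2) = 0.75976690
P = 101.5000 * 0.99526315 * 0.75976690 - 96.0800 * 1.00000000 * 0.73582031 = 6.0534

Answer: Price = 6.0534


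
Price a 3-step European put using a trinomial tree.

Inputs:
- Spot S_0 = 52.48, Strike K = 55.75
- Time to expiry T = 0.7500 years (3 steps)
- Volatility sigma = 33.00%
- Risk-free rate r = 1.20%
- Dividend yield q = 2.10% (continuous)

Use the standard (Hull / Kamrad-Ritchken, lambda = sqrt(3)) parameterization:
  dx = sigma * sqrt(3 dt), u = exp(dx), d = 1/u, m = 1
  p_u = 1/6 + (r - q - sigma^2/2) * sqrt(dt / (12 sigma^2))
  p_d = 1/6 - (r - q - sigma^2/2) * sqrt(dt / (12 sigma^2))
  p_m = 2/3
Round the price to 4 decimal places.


Answer: Price = V(0,0) = 7.9571

Derivation:
dt = T/N = 0.250000; dx = sigma*sqrt(3*dt) = 0.285788
u = exp(dx) = 1.330811; d = 1/u = 0.751422
p_u = 0.138914, p_m = 0.666667, p_d = 0.194419
Discount per step: exp(-r*dt) = 0.997004
Stock lattice S(k, j) with j the centered position index:
  k=0: S(0,+0) = 52.4800
  k=1: S(1,-1) = 39.4346; S(1,+0) = 52.4800; S(1,+1) = 69.8410
  k=2: S(2,-2) = 29.6320; S(2,-1) = 39.4346; S(2,+0) = 52.4800; S(2,+1) = 69.8410; S(2,+2) = 92.9451
  k=3: S(3,-3) = 22.2661; S(3,-2) = 29.6320; S(3,-1) = 39.4346; S(3,+0) = 52.4800; S(3,+1) = 69.8410; S(3,+2) = 92.9451; S(3,+3) = 123.6923
Terminal payoffs V(N, j) = max(K - S_T, 0):
  V(3,-3) = 33.483863; V(3,-2) = 26.117985; V(3,-1) = 16.315394; V(3,+0) = 3.270000; V(3,+1) = 0.000000; V(3,+2) = 0.000000; V(3,+3) = 0.000000
Backward induction: V(k, j) = exp(-r*dt) * [p_u * V(k+1, j+1) + p_m * V(k+1, j) + p_d * V(k+1, j-1)]
  V(2,-2) = exp(-r*dt) * [p_u*16.315394 + p_m*26.117985 + p_d*33.483863] = 26.109881
  V(2,-1) = exp(-r*dt) * [p_u*3.270000 + p_m*16.315394 + p_d*26.117985] = 16.359855
  V(2,+0) = exp(-r*dt) * [p_u*0.000000 + p_m*3.270000 + p_d*16.315394] = 5.335988
  V(2,+1) = exp(-r*dt) * [p_u*0.000000 + p_m*0.000000 + p_d*3.270000] = 0.633845
  V(2,+2) = exp(-r*dt) * [p_u*0.000000 + p_m*0.000000 + p_d*0.000000] = 0.000000
  V(1,-1) = exp(-r*dt) * [p_u*5.335988 + p_m*16.359855 + p_d*26.109881] = 16.673972
  V(1,+0) = exp(-r*dt) * [p_u*0.633845 + p_m*5.335988 + p_d*16.359855] = 6.805592
  V(1,+1) = exp(-r*dt) * [p_u*0.000000 + p_m*0.633845 + p_d*5.335988] = 1.455607
  V(0,+0) = exp(-r*dt) * [p_u*1.455607 + p_m*6.805592 + p_d*16.673972] = 7.957094


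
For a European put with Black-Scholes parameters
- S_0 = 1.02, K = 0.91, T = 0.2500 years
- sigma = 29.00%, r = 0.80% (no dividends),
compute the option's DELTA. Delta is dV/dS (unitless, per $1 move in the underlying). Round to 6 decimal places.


d1 = 0.8732814260; d2 = 0.7282814260
phi(d1) = 0.2724640071; exp(-qT) = 1.0000000000; exp(-rT) = 0.9980019987
N(-d1) = 0.1912548510
Delta = -exp(-qT) * N(-d1) = -1.0000000000 * 0.1912548510 = -0.191255

Answer: Delta = -0.191255


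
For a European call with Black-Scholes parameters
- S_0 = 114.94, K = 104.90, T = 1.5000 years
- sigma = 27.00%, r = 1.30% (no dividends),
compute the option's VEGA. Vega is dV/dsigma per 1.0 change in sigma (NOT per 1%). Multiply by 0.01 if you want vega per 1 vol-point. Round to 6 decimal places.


Answer: Vega = 49.543219

Derivation:
d1 = 0.5007172470; d2 = 0.1700361317
phi(d1) = 0.3519390000; exp(-qT) = 1.0000000000; exp(-rT) = 0.9806888952
Vega = S * exp(-qT) * phi(d1) * sqrt(T) = 114.9400 * 1.0000000000 * 0.3519390000 * 1.2247448714 = 49.543219


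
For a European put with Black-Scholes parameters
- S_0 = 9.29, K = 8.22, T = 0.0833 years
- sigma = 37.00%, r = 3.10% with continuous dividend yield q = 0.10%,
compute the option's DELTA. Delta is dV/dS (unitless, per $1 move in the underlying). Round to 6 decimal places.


Answer: Delta = -0.110714

Derivation:
d1 = 1.2226907146; d2 = 1.1159022789
phi(d1) = 0.1889212864; exp(-qT) = 0.9999167035; exp(-rT) = 0.9974210313
N(-d1) = 0.1107232677
Delta = -exp(-qT) * N(-d1) = -0.9999167035 * 0.1107232677 = -0.110714


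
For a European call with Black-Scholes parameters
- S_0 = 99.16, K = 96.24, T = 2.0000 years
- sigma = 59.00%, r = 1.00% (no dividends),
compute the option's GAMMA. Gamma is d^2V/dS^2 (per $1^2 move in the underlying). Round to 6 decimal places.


Answer: Gamma = 0.004303

Derivation:
d1 = 0.4769850341; d2 = -0.3574009677
phi(d1) = 0.3560458036; exp(-qT) = 1.0000000000; exp(-rT) = 0.9801986733
Gamma = exp(-qT) * phi(d1) / (S * sigma * sqrt(T)) = 1.0000000000 * 0.3560458036 / (99.1600 * 0.5900 * 1.4142135624) = 0.004303


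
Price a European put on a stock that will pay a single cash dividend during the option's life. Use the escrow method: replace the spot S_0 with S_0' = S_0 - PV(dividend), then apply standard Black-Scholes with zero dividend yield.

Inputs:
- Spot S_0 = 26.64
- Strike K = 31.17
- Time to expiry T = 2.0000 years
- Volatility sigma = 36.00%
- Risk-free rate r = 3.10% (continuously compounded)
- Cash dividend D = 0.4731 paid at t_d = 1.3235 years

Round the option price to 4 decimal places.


Answer: Price = 7.2611

Derivation:
PV(D) = D * exp(-r * t_d) = 0.4731 * 0.95980178 = 0.45408222
S_0' = S_0 - PV(D) = 26.6400 - 0.45408222 = 26.18591778
d1 = (ln(S_0'/K) + (r + sigma^2/2)*T) / (sigma*sqrt(T)) = 0.03410942
d2 = d1 - sigma*sqrt(T) = -0.47500746
exp(-rT) = 0.93988289
N(-d1) = 0.48639495; N(-d2) = 0.68260917
P = K * exp(-rT) * N(-d2) - S_0' * N(-d1) = 31.1700 * 0.93988289 * 0.68260917 - 26.18591778 * 0.48639495 = 7.2611


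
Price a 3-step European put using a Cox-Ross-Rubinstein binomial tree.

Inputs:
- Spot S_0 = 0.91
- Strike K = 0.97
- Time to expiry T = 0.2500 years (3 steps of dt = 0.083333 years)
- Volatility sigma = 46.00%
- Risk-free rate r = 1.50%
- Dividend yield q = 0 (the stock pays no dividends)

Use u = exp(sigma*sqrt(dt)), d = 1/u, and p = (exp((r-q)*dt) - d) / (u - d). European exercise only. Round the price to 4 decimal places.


Answer: Price = V(0,0) = 0.1209

Derivation:
dt = T/N = 0.083333
u = exp(sigma*sqrt(dt)) = 1.142011; d = 1/u = 0.875648
p = (exp((r-q)*dt) - d) / (u - d) = 0.471547
Discount per step: exp(-r*dt) = 0.998751
Stock lattice S(k, i) with i counting down-moves:
  k=0: S(0,0) = 0.9100
  k=1: S(1,0) = 1.0392; S(1,1) = 0.7968
  k=2: S(2,0) = 1.1868; S(2,1) = 0.9100; S(2,2) = 0.6978
  k=3: S(3,0) = 1.3554; S(3,1) = 1.0392; S(3,2) = 0.7968; S(3,3) = 0.6110
Terminal payoffs V(N, i) = max(K - S_T, 0):
  V(3,0) = 0.000000; V(3,1) = 0.000000; V(3,2) = 0.173160; V(3,3) = 0.359015
Backward induction: V(k, i) = exp(-r*dt) * [p * V(k+1, i) + (1-p) * V(k+1, i+1)].
  V(2,0) = exp(-r*dt) * [p*0.000000 + (1-p)*0.000000] = 0.000000
  V(2,1) = exp(-r*dt) * [p*0.000000 + (1-p)*0.173160] = 0.091393
  V(2,2) = exp(-r*dt) * [p*0.173160 + (1-p)*0.359015] = 0.271036
  V(1,0) = exp(-r*dt) * [p*0.000000 + (1-p)*0.091393] = 0.048236
  V(1,1) = exp(-r*dt) * [p*0.091393 + (1-p)*0.271036] = 0.186093
  V(0,0) = exp(-r*dt) * [p*0.048236 + (1-p)*0.186093] = 0.120936


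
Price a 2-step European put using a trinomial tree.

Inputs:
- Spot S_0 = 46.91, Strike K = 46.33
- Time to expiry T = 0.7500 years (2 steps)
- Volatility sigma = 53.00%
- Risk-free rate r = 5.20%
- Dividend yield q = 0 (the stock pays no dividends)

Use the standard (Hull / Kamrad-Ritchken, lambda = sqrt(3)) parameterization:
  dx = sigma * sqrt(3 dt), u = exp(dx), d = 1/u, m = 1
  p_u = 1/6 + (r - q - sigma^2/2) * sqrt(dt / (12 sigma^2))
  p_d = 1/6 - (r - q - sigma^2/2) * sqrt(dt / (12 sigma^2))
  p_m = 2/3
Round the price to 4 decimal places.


Answer: Price = V(0,0) = 6.0791

Derivation:
dt = T/N = 0.375000; dx = sigma*sqrt(3*dt) = 0.562150
u = exp(dx) = 1.754440; d = 1/u = 0.569982
p_u = 0.137165, p_m = 0.666667, p_d = 0.196168
Discount per step: exp(-r*dt) = 0.980689
Stock lattice S(k, j) with j the centered position index:
  k=0: S(0,+0) = 46.9100
  k=1: S(1,-1) = 26.7379; S(1,+0) = 46.9100; S(1,+1) = 82.3008
  k=2: S(2,-2) = 15.2401; S(2,-1) = 26.7379; S(2,+0) = 46.9100; S(2,+1) = 82.3008; S(2,+2) = 144.3918
Terminal payoffs V(N, j) = max(K - S_T, 0):
  V(2,-2) = 31.089885; V(2,-1) = 19.592128; V(2,+0) = 0.000000; V(2,+1) = 0.000000; V(2,+2) = 0.000000
Backward induction: V(k, j) = exp(-r*dt) * [p_u * V(k+1, j+1) + p_m * V(k+1, j) + p_d * V(k+1, j-1)]
  V(1,-1) = exp(-r*dt) * [p_u*0.000000 + p_m*19.592128 + p_d*31.089885] = 18.790265
  V(1,+0) = exp(-r*dt) * [p_u*0.000000 + p_m*0.000000 + p_d*19.592128] = 3.769136
  V(1,+1) = exp(-r*dt) * [p_u*0.000000 + p_m*0.000000 + p_d*0.000000] = 0.000000
  V(0,+0) = exp(-r*dt) * [p_u*0.000000 + p_m*3.769136 + p_d*18.790265] = 6.079107


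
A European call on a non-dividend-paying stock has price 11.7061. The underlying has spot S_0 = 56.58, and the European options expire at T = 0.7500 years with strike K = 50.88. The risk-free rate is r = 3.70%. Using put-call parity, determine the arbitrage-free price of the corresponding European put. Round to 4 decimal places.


Answer: Put price = 4.6136

Derivation:
Put-call parity: C - P = S_0 * exp(-qT) - K * exp(-rT).
S_0 * exp(-qT) = 56.5800 * 1.00000000 = 56.58000000
K * exp(-rT) = 50.8800 * 0.97263149 = 49.48749043
P = C - S*exp(-qT) + K*exp(-rT)
P = 11.7061 - 56.58000000 + 49.48749043 = 4.6136


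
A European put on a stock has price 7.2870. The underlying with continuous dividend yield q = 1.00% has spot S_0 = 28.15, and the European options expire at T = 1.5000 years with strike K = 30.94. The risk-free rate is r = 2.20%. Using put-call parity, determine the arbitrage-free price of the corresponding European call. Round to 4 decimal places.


Put-call parity: C - P = S_0 * exp(-qT) - K * exp(-rT).
S_0 * exp(-qT) = 28.1500 * 0.98511194 = 27.73090110
K * exp(-rT) = 30.9400 * 0.96753856 = 29.93564303
C = P + S*exp(-qT) - K*exp(-rT)
C = 7.2870 + 27.73090110 - 29.93564303 = 5.0823

Answer: Call price = 5.0823


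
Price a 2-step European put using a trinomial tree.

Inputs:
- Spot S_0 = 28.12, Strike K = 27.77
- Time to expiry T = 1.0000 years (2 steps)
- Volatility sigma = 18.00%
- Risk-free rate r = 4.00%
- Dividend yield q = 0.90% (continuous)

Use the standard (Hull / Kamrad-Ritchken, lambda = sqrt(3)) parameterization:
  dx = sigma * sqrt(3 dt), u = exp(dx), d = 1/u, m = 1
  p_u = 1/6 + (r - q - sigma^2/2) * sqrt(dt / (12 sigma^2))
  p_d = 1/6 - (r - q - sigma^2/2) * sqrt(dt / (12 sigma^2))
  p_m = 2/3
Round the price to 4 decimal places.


Answer: Price = V(0,0) = 1.2099

Derivation:
dt = T/N = 0.500000; dx = sigma*sqrt(3*dt) = 0.220454
u = exp(dx) = 1.246643; d = 1/u = 0.802154
p_u = 0.183450, p_m = 0.666667, p_d = 0.149883
Discount per step: exp(-r*dt) = 0.980199
Stock lattice S(k, j) with j the centered position index:
  k=0: S(0,+0) = 28.1200
  k=1: S(1,-1) = 22.5566; S(1,+0) = 28.1200; S(1,+1) = 35.0556
  k=2: S(2,-2) = 18.0939; S(2,-1) = 22.5566; S(2,+0) = 28.1200; S(2,+1) = 35.0556; S(2,+2) = 43.7018
Terminal payoffs V(N, j) = max(K - S_T, 0):
  V(2,-2) = 9.676135; V(2,-1) = 5.213416; V(2,+0) = 0.000000; V(2,+1) = 0.000000; V(2,+2) = 0.000000
Backward induction: V(k, j) = exp(-r*dt) * [p_u * V(k+1, j+1) + p_m * V(k+1, j) + p_d * V(k+1, j-1)]
  V(1,-1) = exp(-r*dt) * [p_u*0.000000 + p_m*5.213416 + p_d*9.676135] = 4.828361
  V(1,+0) = exp(-r*dt) * [p_u*0.000000 + p_m*0.000000 + p_d*5.213416] = 0.765930
  V(1,+1) = exp(-r*dt) * [p_u*0.000000 + p_m*0.000000 + p_d*0.000000] = 0.000000
  V(0,+0) = exp(-r*dt) * [p_u*0.000000 + p_m*0.765930 + p_d*4.828361] = 1.209869
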